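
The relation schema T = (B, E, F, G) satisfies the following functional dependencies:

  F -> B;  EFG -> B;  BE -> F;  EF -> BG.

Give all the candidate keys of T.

{B, E}; {E, F}

Attribute E never appears on the right-hand side of any dependency, so E must belong to every candidate key.
{E}⁺ = {E}, which is not all of the schema, so we must add further attributes.
{B, E}⁺: BE→F adds F; EF→BG adds G → {B, E, F, G}. Minimal: {E}⁺ = {E}; {B}⁺ = {B} — none reach the full schema.
{E, F}⁺: F→B adds B; EF→BG adds G → {B, E, F, G}. Minimal: {F}⁺ = {B, F}; {E}⁺ = {E} — none reach the full schema.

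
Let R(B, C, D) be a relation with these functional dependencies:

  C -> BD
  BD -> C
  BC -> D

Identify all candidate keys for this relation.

{C}⁺: C→BD adds B, D → {B, C, D}.
{B, D}⁺: BD→C adds C → {B, C, D}.

{C}; {B, D}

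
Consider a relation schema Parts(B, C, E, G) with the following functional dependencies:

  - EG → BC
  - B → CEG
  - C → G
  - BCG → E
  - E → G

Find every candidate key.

(B), (E)

{B}⁺: B→CEG adds C, E, G → {B, C, E, G}.
{E}⁺: E→G adds G; EG→BC adds B, C → {B, C, E, G}.
Any other superkey contains one of these as a subset, so there are no further candidate keys.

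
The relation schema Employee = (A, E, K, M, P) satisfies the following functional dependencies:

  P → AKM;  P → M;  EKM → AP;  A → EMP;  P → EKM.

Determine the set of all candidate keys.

{A}⁺: A→EMP adds E, M, P; P→EKM adds K → {A, E, K, M, P}.
{P}⁺: P→AKM adds A, K, M; A→EMP adds E → {A, E, K, M, P}.
{E, K, M}⁺: EKM→AP adds A, P → {A, E, K, M, P}. Minimal: {K, M}⁺ = {K, M}; {E, M}⁺ = {E, M}; {E, K}⁺ = {E, K} — none reach the full schema.
Any other superkey contains one of these as a subset, so there are no further candidate keys.

A, P, EKM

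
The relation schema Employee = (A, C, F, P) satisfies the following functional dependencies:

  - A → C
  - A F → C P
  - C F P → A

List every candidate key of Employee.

Attribute F never appears on the right-hand side of any dependency, so F must belong to every candidate key.
{F}⁺ = {F}, which is not all of the schema, so we must add further attributes.
{A, F}⁺: A→C adds C; AF→CP adds P → {A, C, F, P}.
{C, F, P}⁺: CFP→A adds A → {A, C, F, P}.
Any other superkey contains one of these as a subset, so there are no further candidate keys.

(A, F); (C, F, P)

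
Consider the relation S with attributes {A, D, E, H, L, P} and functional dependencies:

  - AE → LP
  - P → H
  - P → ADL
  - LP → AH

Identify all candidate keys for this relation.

Attribute E never appears on the right-hand side of any dependency, so E must belong to every candidate key.
{E}⁺ = {E}, which is not all of the schema, so we must add further attributes.
{A, E}⁺: AE→LP adds L, P; P→H adds H; P→ADL adds D → {A, D, E, H, L, P}.
{E, P}⁺: P→H adds H; P→ADL adds A, D, L → {A, D, E, H, L, P}.
Any other superkey contains one of these as a subset, so there are no further candidate keys.

{A, E}, {E, P}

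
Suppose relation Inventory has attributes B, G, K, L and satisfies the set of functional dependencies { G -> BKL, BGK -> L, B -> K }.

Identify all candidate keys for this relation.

{G}

Attribute G never appears on the right-hand side of any dependency, so G must belong to every candidate key.
{G}⁺ = {B, G, K, L}, which is all of the schema, so {G} is the only candidate key.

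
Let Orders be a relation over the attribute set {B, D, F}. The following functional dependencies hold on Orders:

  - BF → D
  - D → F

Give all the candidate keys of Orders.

Attribute B never appears on the right-hand side of any dependency, so B must belong to every candidate key.
{B}⁺ = {B}, which is not all of the schema, so we must add further attributes.
{B, D}⁺: D→F adds F → {B, D, F}.
{B, F}⁺: BF→D adds D → {B, D, F}.

{B, D}, {B, F}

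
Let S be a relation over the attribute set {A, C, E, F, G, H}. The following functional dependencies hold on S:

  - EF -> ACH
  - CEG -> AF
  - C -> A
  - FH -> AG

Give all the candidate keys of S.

EF, CEG

Attribute E never appears on the right-hand side of any dependency, so E must belong to every candidate key.
{E}⁺ = {E}, which is not all of the schema, so we must add further attributes.
{E, F}⁺: EF→ACH adds A, C, H; FH→AG adds G → {A, C, E, F, G, H}.
{C, E, G}⁺: CEG→AF adds A, F; EF→ACH adds H → {A, C, E, F, G, H}.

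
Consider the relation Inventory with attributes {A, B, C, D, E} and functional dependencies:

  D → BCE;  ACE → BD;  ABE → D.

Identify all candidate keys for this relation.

{A, D}; {A, B, E}; {A, C, E}

{A, D}⁺: D→BCE adds B, C, E → {A, B, C, D, E}. Minimal: {D}⁺ = {B, C, D, E}; {A}⁺ = {A} — none reach the full schema.
{A, B, E}⁺: ABE→D adds D; D→BCE adds C → {A, B, C, D, E}. Minimal: {B, E}⁺ = {B, E}; {A, E}⁺ = {A, E}; {A, B}⁺ = {A, B} — none reach the full schema.
{A, C, E}⁺: ACE→BD adds B, D → {A, B, C, D, E}. Minimal: {C, E}⁺ = {C, E}; {A, E}⁺ = {A, E}; {A, C}⁺ = {A, C} — none reach the full schema.
Any other superkey contains one of these as a subset, so there are no further candidate keys.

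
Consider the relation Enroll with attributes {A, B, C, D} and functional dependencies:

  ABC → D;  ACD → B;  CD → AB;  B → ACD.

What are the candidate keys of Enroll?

{B}⁺: B→ACD adds A, C, D → {A, B, C, D}.
{C, D}⁺: CD→AB adds A, B → {A, B, C, D}. Minimal: {D}⁺ = {D}; {C}⁺ = {C} — none reach the full schema.

(B), (C, D)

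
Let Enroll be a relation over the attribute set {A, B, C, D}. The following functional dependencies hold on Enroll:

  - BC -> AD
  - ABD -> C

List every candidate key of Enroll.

Attribute B never appears on the right-hand side of any dependency, so B must belong to every candidate key.
{B}⁺ = {B}, which is not all of the schema, so we must add further attributes.
{B, C}⁺: BC→AD adds A, D → {A, B, C, D}. Minimal: {C}⁺ = {C}; {B}⁺ = {B} — none reach the full schema.
{A, B, D}⁺: ABD→C adds C → {A, B, C, D}. Minimal: {B, D}⁺ = {B, D}; {A, D}⁺ = {A, D}; {A, B}⁺ = {A, B} — none reach the full schema.
Any other superkey contains one of these as a subset, so there are no further candidate keys.

{B, C}, {A, B, D}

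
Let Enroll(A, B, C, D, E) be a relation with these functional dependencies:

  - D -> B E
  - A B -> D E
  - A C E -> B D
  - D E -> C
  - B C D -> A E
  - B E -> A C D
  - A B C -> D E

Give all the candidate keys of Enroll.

{D}⁺: D→BE adds B, E; DE→C adds C; BCD→AE adds A → {A, B, C, D, E}.
{A, B}⁺: AB→DE adds D, E; DE→C adds C → {A, B, C, D, E}.
{B, E}⁺: BE→ACD adds A, C, D → {A, B, C, D, E}.
{A, C, E}⁺: ACE→BD adds B, D → {A, B, C, D, E}.
Any other superkey contains one of these as a subset, so there are no further candidate keys.

{D}; {A, B}; {B, E}; {A, C, E}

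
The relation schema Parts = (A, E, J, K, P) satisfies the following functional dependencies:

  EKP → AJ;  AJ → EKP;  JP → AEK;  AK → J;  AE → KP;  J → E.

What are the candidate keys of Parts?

AE, AJ, AK, JP, EKP

{A, E}⁺: AE→KP adds K, P; EKP→AJ adds J → {A, E, J, K, P}. Minimal: {E}⁺ = {E}; {A}⁺ = {A} — none reach the full schema.
{A, J}⁺: AJ→EKP adds E, K, P → {A, E, J, K, P}. Minimal: {J}⁺ = {E, J}; {A}⁺ = {A} — none reach the full schema.
{A, K}⁺: AK→J adds J; J→E adds E; AJ→EKP adds P → {A, E, J, K, P}. Minimal: {K}⁺ = {K}; {A}⁺ = {A} — none reach the full schema.
{J, P}⁺: JP→AEK adds A, E, K → {A, E, J, K, P}. Minimal: {P}⁺ = {P}; {J}⁺ = {E, J} — none reach the full schema.
{E, K, P}⁺: EKP→AJ adds A, J → {A, E, J, K, P}. Minimal: {K, P}⁺ = {K, P}; {E, P}⁺ = {E, P}; {E, K}⁺ = {E, K} — none reach the full schema.
Any other superkey contains one of these as a subset, so there are no further candidate keys.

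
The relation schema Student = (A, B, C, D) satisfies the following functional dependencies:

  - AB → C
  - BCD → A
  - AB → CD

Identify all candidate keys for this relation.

{A, B}⁺: AB→C adds C; AB→CD adds D → {A, B, C, D}. Minimal: {B}⁺ = {B}; {A}⁺ = {A} — none reach the full schema.
{B, C, D}⁺: BCD→A adds A → {A, B, C, D}. Minimal: {C, D}⁺ = {C, D}; {B, D}⁺ = {B, D}; {B, C}⁺ = {B, C} — none reach the full schema.

{A, B}, {B, C, D}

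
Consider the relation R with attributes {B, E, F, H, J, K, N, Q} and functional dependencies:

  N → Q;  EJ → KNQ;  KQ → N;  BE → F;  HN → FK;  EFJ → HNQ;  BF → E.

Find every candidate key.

(B, E, J), (B, F, J), (B, H, J, N), (B, H, J, K, Q)

Attributes B, J never appear on any right-hand side, so every candidate key must contain {B, J}.
{B, J}⁺ = {B, J}, which is not all of the schema, so we must add further attributes.
{B, E, J}⁺: EJ→KNQ adds K, N, Q; BE→F adds F; EFJ→HNQ adds H → {B, E, F, H, J, K, N, Q}.
{B, F, J}⁺: BF→E adds E; EJ→KNQ adds K, N, Q; EFJ→HNQ adds H → {B, E, F, H, J, K, N, Q}.
{B, H, J, N}⁺: N→Q adds Q; HN→FK adds F, K; BF→E adds E → {B, E, F, H, J, K, N, Q}.
{B, H, J, K, Q}⁺: KQ→N adds N; HN→FK adds F; BF→E adds E → {B, E, F, H, J, K, N, Q}.
Any other superkey contains one of these as a subset, so there are no further candidate keys.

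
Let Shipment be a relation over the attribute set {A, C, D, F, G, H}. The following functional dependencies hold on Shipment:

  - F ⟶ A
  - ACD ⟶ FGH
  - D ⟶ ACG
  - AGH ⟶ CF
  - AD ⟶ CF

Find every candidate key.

(D)

Attribute D never appears on the right-hand side of any dependency, so D must belong to every candidate key.
{D}⁺ = {A, C, D, F, G, H}, which is all of the schema, so {D} is the only candidate key.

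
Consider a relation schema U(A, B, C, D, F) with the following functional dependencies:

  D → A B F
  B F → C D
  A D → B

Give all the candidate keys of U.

{D}⁺: D→ABF adds A, B, F; BF→CD adds C → {A, B, C, D, F}.
{B, F}⁺: BF→CD adds C, D; D→ABF adds A → {A, B, C, D, F}. Minimal: {F}⁺ = {F}; {B}⁺ = {B} — none reach the full schema.
Any other superkey contains one of these as a subset, so there are no further candidate keys.

D, BF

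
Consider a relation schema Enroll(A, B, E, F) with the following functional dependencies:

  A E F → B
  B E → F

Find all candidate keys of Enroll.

Attributes A, E never appear on any right-hand side, so every candidate key must contain {A, E}.
{A, E}⁺ = {A, E}, which is not all of the schema, so we must add further attributes.
{A, B, E}⁺: BE→F adds F → {A, B, E, F}.
{A, E, F}⁺: AEF→B adds B → {A, B, E, F}.
Any other superkey contains one of these as a subset, so there are no further candidate keys.

{A, B, E}; {A, E, F}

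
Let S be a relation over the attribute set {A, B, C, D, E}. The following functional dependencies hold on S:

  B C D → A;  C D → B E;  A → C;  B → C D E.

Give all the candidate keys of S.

{B}, {A, D}, {C, D}

{B}⁺: B→CDE adds C, D, E; BCD→A adds A → {A, B, C, D, E}.
{A, D}⁺: A→C adds C; CD→BE adds B, E → {A, B, C, D, E}. Minimal: {D}⁺ = {D}; {A}⁺ = {A, C} — none reach the full schema.
{C, D}⁺: CD→BE adds B, E; BCD→A adds A → {A, B, C, D, E}. Minimal: {D}⁺ = {D}; {C}⁺ = {C} — none reach the full schema.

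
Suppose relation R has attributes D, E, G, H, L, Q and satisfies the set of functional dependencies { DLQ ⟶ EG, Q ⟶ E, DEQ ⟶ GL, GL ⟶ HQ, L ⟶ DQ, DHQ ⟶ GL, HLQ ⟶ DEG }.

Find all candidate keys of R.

{L}, {D, Q}

{L}⁺: L→DQ adds D, Q; DLQ→EG adds E, G; GL→HQ adds H → {D, E, G, H, L, Q}.
{D, Q}⁺: Q→E adds E; DEQ→GL adds G, L; GL→HQ adds H → {D, E, G, H, L, Q}. Minimal: {Q}⁺ = {E, Q}; {D}⁺ = {D} — none reach the full schema.
Any other superkey contains one of these as a subset, so there are no further candidate keys.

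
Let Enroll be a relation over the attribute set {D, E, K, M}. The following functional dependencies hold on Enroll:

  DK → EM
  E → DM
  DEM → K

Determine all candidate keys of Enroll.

E, DK

{E}⁺: E→DM adds D, M; DEM→K adds K → {D, E, K, M}.
{D, K}⁺: DK→EM adds E, M → {D, E, K, M}. Minimal: {K}⁺ = {K}; {D}⁺ = {D} — none reach the full schema.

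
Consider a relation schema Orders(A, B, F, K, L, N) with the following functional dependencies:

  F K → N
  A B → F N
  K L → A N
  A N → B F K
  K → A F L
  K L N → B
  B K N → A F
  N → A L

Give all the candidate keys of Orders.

(K), (N), (A, B)

{K}⁺: K→AFL adds A, F, L; FK→N adds N; AN→BFK adds B → {A, B, F, K, L, N}.
{N}⁺: N→AL adds A, L; AN→BFK adds B, F, K → {A, B, F, K, L, N}.
{A, B}⁺: AB→FN adds F, N; AN→BFK adds K; K→AFL adds L → {A, B, F, K, L, N}. Minimal: {B}⁺ = {B}; {A}⁺ = {A} — none reach the full schema.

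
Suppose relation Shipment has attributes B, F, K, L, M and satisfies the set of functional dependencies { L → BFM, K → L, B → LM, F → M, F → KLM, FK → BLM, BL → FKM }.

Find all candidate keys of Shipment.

{B}⁺: B→LM adds L, M; BL→FKM adds F, K → {B, F, K, L, M}.
{F}⁺: F→M adds M; F→KLM adds K, L; FK→BLM adds B → {B, F, K, L, M}.
{K}⁺: K→L adds L; L→BFM adds B, F, M → {B, F, K, L, M}.
{L}⁺: L→BFM adds B, F, M; F→KLM adds K → {B, F, K, L, M}.
Any other superkey contains one of these as a subset, so there are no further candidate keys.

(B); (F); (K); (L)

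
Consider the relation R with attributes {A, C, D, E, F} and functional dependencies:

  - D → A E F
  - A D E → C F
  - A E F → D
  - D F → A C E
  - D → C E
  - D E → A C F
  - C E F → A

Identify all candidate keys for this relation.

{D}⁺: D→AEF adds A, E, F; ADE→CF adds C → {A, C, D, E, F}.
{A, E, F}⁺: AEF→D adds D; DF→ACE adds C → {A, C, D, E, F}. Minimal: {E, F}⁺ = {E, F}; {A, F}⁺ = {A, F}; {A, E}⁺ = {A, E} — none reach the full schema.
{C, E, F}⁺: CEF→A adds A; AEF→D adds D → {A, C, D, E, F}. Minimal: {E, F}⁺ = {E, F}; {C, F}⁺ = {C, F}; {C, E}⁺ = {C, E} — none reach the full schema.

(D); (A, E, F); (C, E, F)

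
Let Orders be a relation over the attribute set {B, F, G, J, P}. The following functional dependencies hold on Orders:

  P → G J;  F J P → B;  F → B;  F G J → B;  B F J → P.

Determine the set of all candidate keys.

(F, J), (F, P)

Attribute F never appears on the right-hand side of any dependency, so F must belong to every candidate key.
{F}⁺ = {B, F}, which is not all of the schema, so we must add further attributes.
{F, J}⁺: F→B adds B; BFJ→P adds P; P→GJ adds G → {B, F, G, J, P}.
{F, P}⁺: P→GJ adds G, J; FJP→B adds B → {B, F, G, J, P}.
Any other superkey contains one of these as a subset, so there are no further candidate keys.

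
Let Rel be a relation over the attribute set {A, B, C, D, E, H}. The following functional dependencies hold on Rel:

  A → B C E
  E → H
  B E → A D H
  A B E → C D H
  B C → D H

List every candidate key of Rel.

{A}⁺: A→BCE adds B, C, E; E→H adds H; BE→ADH adds D → {A, B, C, D, E, H}.
{B, E}⁺: E→H adds H; BE→ADH adds A, D; ABE→CDH adds C → {A, B, C, D, E, H}.

A, BE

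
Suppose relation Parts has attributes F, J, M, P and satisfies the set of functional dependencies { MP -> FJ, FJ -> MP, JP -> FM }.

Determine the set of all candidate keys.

{F, J}, {J, P}, {M, P}

{F, J}⁺: FJ→MP adds M, P → {F, J, M, P}. Minimal: {J}⁺ = {J}; {F}⁺ = {F} — none reach the full schema.
{J, P}⁺: JP→FM adds F, M → {F, J, M, P}. Minimal: {P}⁺ = {P}; {J}⁺ = {J} — none reach the full schema.
{M, P}⁺: MP→FJ adds F, J → {F, J, M, P}. Minimal: {P}⁺ = {P}; {M}⁺ = {M} — none reach the full schema.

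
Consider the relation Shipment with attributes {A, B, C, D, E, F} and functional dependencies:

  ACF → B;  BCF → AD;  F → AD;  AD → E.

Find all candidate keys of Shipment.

{C, F}

Attributes C, F never appear on any right-hand side, so every candidate key must contain {C, F}.
{C, F}⁺ = {A, B, C, D, E, F}, which is all of the schema, so {C, F} is the only candidate key.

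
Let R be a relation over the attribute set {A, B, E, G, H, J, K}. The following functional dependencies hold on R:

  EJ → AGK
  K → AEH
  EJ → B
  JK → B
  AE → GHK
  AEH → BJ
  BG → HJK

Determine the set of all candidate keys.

K; AE; BG; EJ

{K}⁺: K→AEH adds A, E, H; AE→GHK adds G; AEH→BJ adds B, J → {A, B, E, G, H, J, K}.
{A, E}⁺: AE→GHK adds G, H, K; AEH→BJ adds B, J → {A, B, E, G, H, J, K}. Minimal: {E}⁺ = {E}; {A}⁺ = {A} — none reach the full schema.
{B, G}⁺: BG→HJK adds H, J, K; K→AEH adds A, E → {A, B, E, G, H, J, K}. Minimal: {G}⁺ = {G}; {B}⁺ = {B} — none reach the full schema.
{E, J}⁺: EJ→AGK adds A, G, K; K→AEH adds H; EJ→B adds B → {A, B, E, G, H, J, K}. Minimal: {J}⁺ = {J}; {E}⁺ = {E} — none reach the full schema.
Any other superkey contains one of these as a subset, so there are no further candidate keys.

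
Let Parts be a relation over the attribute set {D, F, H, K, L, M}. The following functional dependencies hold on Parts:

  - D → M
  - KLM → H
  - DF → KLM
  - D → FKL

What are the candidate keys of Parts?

D

{D}⁺: D→M adds M; D→FKL adds F, K, L; KLM→H adds H → {D, F, H, K, L, M}.
No other minimal superkey exists.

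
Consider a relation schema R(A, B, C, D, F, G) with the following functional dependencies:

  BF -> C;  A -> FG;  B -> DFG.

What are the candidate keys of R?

Attributes A, B never appear on any right-hand side, so every candidate key must contain {A, B}.
{A, B}⁺ = {A, B, C, D, F, G}, which is all of the schema, so {A, B} is the only candidate key.

AB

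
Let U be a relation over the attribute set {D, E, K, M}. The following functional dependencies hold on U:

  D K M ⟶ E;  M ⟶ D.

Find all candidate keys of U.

{K, M}

Attributes K, M never appear on any right-hand side, so every candidate key must contain {K, M}.
{K, M}⁺ = {D, E, K, M}, which is all of the schema, so {K, M} is the only candidate key.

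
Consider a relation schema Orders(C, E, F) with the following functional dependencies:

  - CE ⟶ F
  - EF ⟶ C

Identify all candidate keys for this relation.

{C, E}, {E, F}

Attribute E never appears on the right-hand side of any dependency, so E must belong to every candidate key.
{E}⁺ = {E}, which is not all of the schema, so we must add further attributes.
{C, E}⁺: CE→F adds F → {C, E, F}. Minimal: {E}⁺ = {E}; {C}⁺ = {C} — none reach the full schema.
{E, F}⁺: EF→C adds C → {C, E, F}. Minimal: {F}⁺ = {F}; {E}⁺ = {E} — none reach the full schema.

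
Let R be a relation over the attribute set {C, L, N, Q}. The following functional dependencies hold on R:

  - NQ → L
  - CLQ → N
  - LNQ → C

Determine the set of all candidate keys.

(N, Q); (C, L, Q)

Attribute Q never appears on the right-hand side of any dependency, so Q must belong to every candidate key.
{Q}⁺ = {Q}, which is not all of the schema, so we must add further attributes.
{N, Q}⁺: NQ→L adds L; LNQ→C adds C → {C, L, N, Q}. Minimal: {Q}⁺ = {Q}; {N}⁺ = {N} — none reach the full schema.
{C, L, Q}⁺: CLQ→N adds N → {C, L, N, Q}. Minimal: {L, Q}⁺ = {L, Q}; {C, Q}⁺ = {C, Q}; {C, L}⁺ = {C, L} — none reach the full schema.
Any other superkey contains one of these as a subset, so there are no further candidate keys.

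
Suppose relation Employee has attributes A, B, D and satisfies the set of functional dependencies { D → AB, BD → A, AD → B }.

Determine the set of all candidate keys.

{D}

Attribute D never appears on the right-hand side of any dependency, so D must belong to every candidate key.
{D}⁺ = {A, B, D}, which is all of the schema, so {D} is the only candidate key.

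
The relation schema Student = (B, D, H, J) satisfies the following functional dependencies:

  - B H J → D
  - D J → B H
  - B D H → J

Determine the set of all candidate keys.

{D, J}⁺: DJ→BH adds B, H → {B, D, H, J}.
{B, D, H}⁺: BDH→J adds J → {B, D, H, J}.
{B, H, J}⁺: BHJ→D adds D → {B, D, H, J}.
Any other superkey contains one of these as a subset, so there are no further candidate keys.

{D, J}, {B, D, H}, {B, H, J}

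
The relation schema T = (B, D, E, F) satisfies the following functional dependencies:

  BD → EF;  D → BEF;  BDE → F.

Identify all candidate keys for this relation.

Attribute D never appears on the right-hand side of any dependency, so D must belong to every candidate key.
{D}⁺ = {B, D, E, F}, which is all of the schema, so {D} is the only candidate key.

D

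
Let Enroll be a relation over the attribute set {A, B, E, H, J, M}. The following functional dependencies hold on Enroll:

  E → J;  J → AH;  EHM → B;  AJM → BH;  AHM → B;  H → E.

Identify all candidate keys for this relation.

{E, M}⁺: E→J adds J; J→AH adds A, H; EHM→B adds B → {A, B, E, H, J, M}. Minimal: {M}⁺ = {M}; {E}⁺ = {A, E, H, J} — none reach the full schema.
{H, M}⁺: H→E adds E; E→J adds J; J→AH adds A; EHM→B adds B → {A, B, E, H, J, M}. Minimal: {M}⁺ = {M}; {H}⁺ = {A, E, H, J} — none reach the full schema.
{J, M}⁺: J→AH adds A, H; AJM→BH adds B; H→E adds E → {A, B, E, H, J, M}. Minimal: {M}⁺ = {M}; {J}⁺ = {A, E, H, J} — none reach the full schema.

EM, HM, JM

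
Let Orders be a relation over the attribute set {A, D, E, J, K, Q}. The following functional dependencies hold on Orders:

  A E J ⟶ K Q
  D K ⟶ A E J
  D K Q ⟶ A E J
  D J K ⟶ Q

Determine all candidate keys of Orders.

{D, K}⁺: DK→AEJ adds A, E, J; DJK→Q adds Q → {A, D, E, J, K, Q}.
{A, D, E, J}⁺: AEJ→KQ adds K, Q → {A, D, E, J, K, Q}.
Any other superkey contains one of these as a subset, so there are no further candidate keys.

{D, K}, {A, D, E, J}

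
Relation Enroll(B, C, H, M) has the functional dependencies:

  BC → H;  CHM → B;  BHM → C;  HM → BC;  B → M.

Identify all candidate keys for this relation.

{B, C}⁺: BC→H adds H; B→M adds M → {B, C, H, M}. Minimal: {C}⁺ = {C}; {B}⁺ = {B, M} — none reach the full schema.
{B, H}⁺: B→M adds M; BHM→C adds C → {B, C, H, M}. Minimal: {H}⁺ = {H}; {B}⁺ = {B, M} — none reach the full schema.
{H, M}⁺: HM→BC adds B, C → {B, C, H, M}. Minimal: {M}⁺ = {M}; {H}⁺ = {H} — none reach the full schema.
Any other superkey contains one of these as a subset, so there are no further candidate keys.

{B, C}, {B, H}, {H, M}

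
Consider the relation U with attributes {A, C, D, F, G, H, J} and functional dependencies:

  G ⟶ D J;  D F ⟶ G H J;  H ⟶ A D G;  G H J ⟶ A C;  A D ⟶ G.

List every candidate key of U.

{D, F}, {F, G}, {F, H}

Attribute F never appears on the right-hand side of any dependency, so F must belong to every candidate key.
{F}⁺ = {F}, which is not all of the schema, so we must add further attributes.
{D, F}⁺: DF→GHJ adds G, H, J; H→ADG adds A; GHJ→AC adds C → {A, C, D, F, G, H, J}. Minimal: {F}⁺ = {F}; {D}⁺ = {D} — none reach the full schema.
{F, G}⁺: G→DJ adds D, J; DF→GHJ adds H; H→ADG adds A; GHJ→AC adds C → {A, C, D, F, G, H, J}. Minimal: {G}⁺ = {D, G, J}; {F}⁺ = {F} — none reach the full schema.
{F, H}⁺: H→ADG adds A, D, G; G→DJ adds J; GHJ→AC adds C → {A, C, D, F, G, H, J}. Minimal: {H}⁺ = {A, C, D, G, H, J}; {F}⁺ = {F} — none reach the full schema.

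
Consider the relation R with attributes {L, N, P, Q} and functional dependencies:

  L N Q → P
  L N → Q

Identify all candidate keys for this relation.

{L, N}

{L, N}⁺: LN→Q adds Q; LNQ→P adds P → {L, N, P, Q}. Minimal: {N}⁺ = {N}; {L}⁺ = {L} — none reach the full schema.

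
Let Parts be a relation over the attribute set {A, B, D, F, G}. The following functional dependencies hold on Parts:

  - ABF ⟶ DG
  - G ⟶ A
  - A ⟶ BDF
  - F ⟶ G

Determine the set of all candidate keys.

{A}, {F}, {G}

{A}⁺: A→BDF adds B, D, F; F→G adds G → {A, B, D, F, G}.
{F}⁺: F→G adds G; G→A adds A; A→BDF adds B, D → {A, B, D, F, G}.
{G}⁺: G→A adds A; A→BDF adds B, D, F → {A, B, D, F, G}.
Any other superkey contains one of these as a subset, so there are no further candidate keys.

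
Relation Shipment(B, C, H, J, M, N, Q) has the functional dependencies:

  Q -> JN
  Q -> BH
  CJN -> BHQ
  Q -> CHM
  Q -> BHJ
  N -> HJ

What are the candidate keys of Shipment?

{Q}⁺: Q→JN adds J, N; Q→BH adds B, H; Q→CHM adds C, M → {B, C, H, J, M, N, Q}.
{C, N}⁺: N→HJ adds H, J; CJN→BHQ adds B, Q; Q→CHM adds M → {B, C, H, J, M, N, Q}. Minimal: {N}⁺ = {H, J, N}; {C}⁺ = {C} — none reach the full schema.

(Q), (C, N)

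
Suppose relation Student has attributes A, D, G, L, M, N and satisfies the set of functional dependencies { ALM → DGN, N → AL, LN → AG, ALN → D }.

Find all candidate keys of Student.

(M, N); (A, L, M)

{M, N}⁺: N→AL adds A, L; LN→AG adds G; ALN→D adds D → {A, D, G, L, M, N}. Minimal: {N}⁺ = {A, D, G, L, N}; {M}⁺ = {M} — none reach the full schema.
{A, L, M}⁺: ALM→DGN adds D, G, N → {A, D, G, L, M, N}. Minimal: {L, M}⁺ = {L, M}; {A, M}⁺ = {A, M}; {A, L}⁺ = {A, L} — none reach the full schema.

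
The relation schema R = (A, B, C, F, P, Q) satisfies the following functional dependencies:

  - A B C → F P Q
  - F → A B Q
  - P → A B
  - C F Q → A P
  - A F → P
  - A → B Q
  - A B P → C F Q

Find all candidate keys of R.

{F}, {P}, {A, C}

{F}⁺: F→ABQ adds A, B, Q; AF→P adds P; ABP→CFQ adds C → {A, B, C, F, P, Q}.
{P}⁺: P→AB adds A, B; A→BQ adds Q; ABP→CFQ adds C, F → {A, B, C, F, P, Q}.
{A, C}⁺: A→BQ adds B, Q; ABC→FPQ adds F, P → {A, B, C, F, P, Q}. Minimal: {C}⁺ = {C}; {A}⁺ = {A, B, Q} — none reach the full schema.
Any other superkey contains one of these as a subset, so there are no further candidate keys.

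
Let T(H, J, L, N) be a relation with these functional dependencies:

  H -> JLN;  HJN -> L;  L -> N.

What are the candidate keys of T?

(H)

Attribute H never appears on the right-hand side of any dependency, so H must belong to every candidate key.
{H}⁺ = {H, J, L, N}, which is all of the schema, so {H} is the only candidate key.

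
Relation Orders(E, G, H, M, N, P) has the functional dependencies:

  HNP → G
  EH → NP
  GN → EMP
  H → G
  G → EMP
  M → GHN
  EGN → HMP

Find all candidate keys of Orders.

{G}⁺: G→EMP adds E, M, P; M→GHN adds H, N → {E, G, H, M, N, P}.
{H}⁺: H→G adds G; G→EMP adds E, M, P; M→GHN adds N → {E, G, H, M, N, P}.
{M}⁺: M→GHN adds G, H, N; GN→EMP adds E, P → {E, G, H, M, N, P}.
Any other superkey contains one of these as a subset, so there are no further candidate keys.

(G), (H), (M)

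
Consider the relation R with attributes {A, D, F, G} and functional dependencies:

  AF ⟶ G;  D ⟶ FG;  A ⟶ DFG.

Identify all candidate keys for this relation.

A

Attribute A never appears on the right-hand side of any dependency, so A must belong to every candidate key.
{A}⁺ = {A, D, F, G}, which is all of the schema, so {A} is the only candidate key.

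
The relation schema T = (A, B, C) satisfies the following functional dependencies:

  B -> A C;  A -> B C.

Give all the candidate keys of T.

{A}⁺: A→BC adds B, C → {A, B, C}.
{B}⁺: B→AC adds A, C → {A, B, C}.
Any other superkey contains one of these as a subset, so there are no further candidate keys.

A; B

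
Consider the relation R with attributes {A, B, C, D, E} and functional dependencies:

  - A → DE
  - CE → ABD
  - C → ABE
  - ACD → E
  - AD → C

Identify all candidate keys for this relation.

(A); (C)

{A}⁺: A→DE adds D, E; AD→C adds C; CE→ABD adds B → {A, B, C, D, E}.
{C}⁺: C→ABE adds A, B, E; A→DE adds D → {A, B, C, D, E}.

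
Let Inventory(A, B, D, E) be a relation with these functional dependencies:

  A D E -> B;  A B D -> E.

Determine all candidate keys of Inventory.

{A, B, D}⁺: ABD→E adds E → {A, B, D, E}. Minimal: {B, D}⁺ = {B, D}; {A, D}⁺ = {A, D}; {A, B}⁺ = {A, B} — none reach the full schema.
{A, D, E}⁺: ADE→B adds B → {A, B, D, E}. Minimal: {D, E}⁺ = {D, E}; {A, E}⁺ = {A, E}; {A, D}⁺ = {A, D} — none reach the full schema.

{A, B, D}, {A, D, E}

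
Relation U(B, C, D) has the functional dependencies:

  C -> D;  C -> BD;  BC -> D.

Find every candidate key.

Attribute C never appears on the right-hand side of any dependency, so C must belong to every candidate key.
{C}⁺ = {B, C, D}, which is all of the schema, so {C} is the only candidate key.

(C)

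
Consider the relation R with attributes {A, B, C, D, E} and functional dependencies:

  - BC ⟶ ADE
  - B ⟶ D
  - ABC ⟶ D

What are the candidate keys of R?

{B, C}

Attributes B, C never appear on any right-hand side, so every candidate key must contain {B, C}.
{B, C}⁺ = {A, B, C, D, E}, which is all of the schema, so {B, C} is the only candidate key.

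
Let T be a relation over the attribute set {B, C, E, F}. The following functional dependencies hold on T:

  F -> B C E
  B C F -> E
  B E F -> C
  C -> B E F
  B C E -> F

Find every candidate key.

{C}⁺: C→BEF adds B, E, F → {B, C, E, F}.
{F}⁺: F→BCE adds B, C, E → {B, C, E, F}.
Any other superkey contains one of these as a subset, so there are no further candidate keys.

{C}; {F}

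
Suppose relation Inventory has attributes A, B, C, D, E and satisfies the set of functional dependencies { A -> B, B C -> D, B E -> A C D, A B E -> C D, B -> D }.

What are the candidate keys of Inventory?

(A, E), (B, E)

{A, E}⁺: A→B adds B; BE→ACD adds C, D → {A, B, C, D, E}.
{B, E}⁺: BE→ACD adds A, C, D → {A, B, C, D, E}.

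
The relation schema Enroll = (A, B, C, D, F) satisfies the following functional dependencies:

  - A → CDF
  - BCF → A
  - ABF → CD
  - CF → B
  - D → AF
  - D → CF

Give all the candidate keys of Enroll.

{A}, {D}, {C, F}

{A}⁺: A→CDF adds C, D, F; CF→B adds B → {A, B, C, D, F}.
{D}⁺: D→AF adds A, F; D→CF adds C; CF→B adds B → {A, B, C, D, F}.
{C, F}⁺: CF→B adds B; BCF→A adds A; ABF→CD adds D → {A, B, C, D, F}. Minimal: {F}⁺ = {F}; {C}⁺ = {C} — none reach the full schema.
Any other superkey contains one of these as a subset, so there are no further candidate keys.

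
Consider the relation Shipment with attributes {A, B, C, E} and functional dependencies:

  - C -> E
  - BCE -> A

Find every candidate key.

(B, C)

Attributes B, C never appear on any right-hand side, so every candidate key must contain {B, C}.
{B, C}⁺ = {A, B, C, E}, which is all of the schema, so {B, C} is the only candidate key.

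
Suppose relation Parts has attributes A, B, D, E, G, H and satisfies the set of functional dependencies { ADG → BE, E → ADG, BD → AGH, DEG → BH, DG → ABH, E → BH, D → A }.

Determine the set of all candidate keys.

{E}; {B, D}; {D, G}

{E}⁺: E→ADG adds A, D, G; DEG→BH adds B, H → {A, B, D, E, G, H}.
{B, D}⁺: BD→AGH adds A, G, H; ADG→BE adds E → {A, B, D, E, G, H}. Minimal: {D}⁺ = {A, D}; {B}⁺ = {B} — none reach the full schema.
{D, G}⁺: DG→ABH adds A, B, H; ADG→BE adds E → {A, B, D, E, G, H}. Minimal: {G}⁺ = {G}; {D}⁺ = {A, D} — none reach the full schema.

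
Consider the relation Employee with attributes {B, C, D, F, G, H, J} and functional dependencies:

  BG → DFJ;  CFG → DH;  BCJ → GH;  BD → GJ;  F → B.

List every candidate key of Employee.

Attribute C never appears on the right-hand side of any dependency, so C must belong to every candidate key.
{C}⁺ = {C}, which is not all of the schema, so we must add further attributes.
{B, C, D}⁺: BD→GJ adds G, J; BG→DFJ adds F; CFG→DH adds H → {B, C, D, F, G, H, J}. Minimal: {C, D}⁺ = {C, D}; {B, D}⁺ = {B, D, F, G, J}; {B, C}⁺ = {B, C} — none reach the full schema.
{B, C, G}⁺: BG→DFJ adds D, F, J; CFG→DH adds H → {B, C, D, F, G, H, J}. Minimal: {C, G}⁺ = {C, G}; {B, G}⁺ = {B, D, F, G, J}; {B, C}⁺ = {B, C} — none reach the full schema.
{B, C, J}⁺: BCJ→GH adds G, H; BG→DFJ adds D, F → {B, C, D, F, G, H, J}. Minimal: {C, J}⁺ = {C, J}; {B, J}⁺ = {B, J}; {B, C}⁺ = {B, C} — none reach the full schema.
{C, D, F}⁺: F→B adds B; BD→GJ adds G, J; CFG→DH adds H → {B, C, D, F, G, H, J}. Minimal: {D, F}⁺ = {B, D, F, G, J}; {C, F}⁺ = {B, C, F}; {C, D}⁺ = {C, D} — none reach the full schema.
{C, F, G}⁺: CFG→DH adds D, H; F→B adds B; BG→DFJ adds J → {B, C, D, F, G, H, J}. Minimal: {F, G}⁺ = {B, D, F, G, J}; {C, G}⁺ = {C, G}; {C, F}⁺ = {B, C, F} — none reach the full schema.
{C, F, J}⁺: F→B adds B; BCJ→GH adds G, H; BG→DFJ adds D → {B, C, D, F, G, H, J}. Minimal: {F, J}⁺ = {B, F, J}; {C, J}⁺ = {C, J}; {C, F}⁺ = {B, C, F} — none reach the full schema.
Any other superkey contains one of these as a subset, so there are no further candidate keys.

(B, C, D); (B, C, G); (B, C, J); (C, D, F); (C, F, G); (C, F, J)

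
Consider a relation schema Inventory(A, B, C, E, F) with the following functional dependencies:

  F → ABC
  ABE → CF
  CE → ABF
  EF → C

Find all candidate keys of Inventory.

(C, E), (E, F), (A, B, E)

{C, E}⁺: CE→ABF adds A, B, F → {A, B, C, E, F}.
{E, F}⁺: F→ABC adds A, B, C → {A, B, C, E, F}.
{A, B, E}⁺: ABE→CF adds C, F → {A, B, C, E, F}.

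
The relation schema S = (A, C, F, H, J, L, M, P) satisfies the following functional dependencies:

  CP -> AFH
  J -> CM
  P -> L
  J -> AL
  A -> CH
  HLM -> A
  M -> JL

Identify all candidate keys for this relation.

Attribute P never appears on the right-hand side of any dependency, so P must belong to every candidate key.
{P}⁺ = {L, P}, which is not all of the schema, so we must add further attributes.
{J, P}⁺: J→CM adds C, M; P→L adds L; J→AL adds A; A→CH adds H; CP→AFH adds F → {A, C, F, H, J, L, M, P}. Minimal: {P}⁺ = {L, P}; {J}⁺ = {A, C, H, J, L, M} — none reach the full schema.
{M, P}⁺: P→L adds L; M→JL adds J; J→CM adds C; J→AL adds A; A→CH adds H; CP→AFH adds F → {A, C, F, H, J, L, M, P}. Minimal: {P}⁺ = {L, P}; {M}⁺ = {A, C, H, J, L, M} — none reach the full schema.

(J, P); (M, P)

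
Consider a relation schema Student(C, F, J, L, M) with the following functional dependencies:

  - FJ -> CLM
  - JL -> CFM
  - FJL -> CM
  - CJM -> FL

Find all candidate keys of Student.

Attribute J never appears on the right-hand side of any dependency, so J must belong to every candidate key.
{J}⁺ = {J}, which is not all of the schema, so we must add further attributes.
{F, J}⁺: FJ→CLM adds C, L, M → {C, F, J, L, M}. Minimal: {J}⁺ = {J}; {F}⁺ = {F} — none reach the full schema.
{J, L}⁺: JL→CFM adds C, F, M → {C, F, J, L, M}. Minimal: {L}⁺ = {L}; {J}⁺ = {J} — none reach the full schema.
{C, J, M}⁺: CJM→FL adds F, L → {C, F, J, L, M}. Minimal: {J, M}⁺ = {J, M}; {C, M}⁺ = {C, M}; {C, J}⁺ = {C, J} — none reach the full schema.
Any other superkey contains one of these as a subset, so there are no further candidate keys.

{F, J}, {J, L}, {C, J, M}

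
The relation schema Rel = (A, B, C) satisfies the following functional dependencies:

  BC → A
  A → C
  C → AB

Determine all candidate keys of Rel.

{A}; {C}

{A}⁺: A→C adds C; C→AB adds B → {A, B, C}.
{C}⁺: C→AB adds A, B → {A, B, C}.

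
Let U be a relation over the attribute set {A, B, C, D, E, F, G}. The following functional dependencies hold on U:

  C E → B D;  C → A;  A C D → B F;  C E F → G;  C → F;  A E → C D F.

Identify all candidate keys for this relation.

{A, E}; {C, E}

{A, E}⁺: AE→CDF adds C, D, F; CE→BD adds B; CEF→G adds G → {A, B, C, D, E, F, G}. Minimal: {E}⁺ = {E}; {A}⁺ = {A} — none reach the full schema.
{C, E}⁺: CE→BD adds B, D; C→A adds A; ACD→BF adds F; CEF→G adds G → {A, B, C, D, E, F, G}. Minimal: {E}⁺ = {E}; {C}⁺ = {A, C, F} — none reach the full schema.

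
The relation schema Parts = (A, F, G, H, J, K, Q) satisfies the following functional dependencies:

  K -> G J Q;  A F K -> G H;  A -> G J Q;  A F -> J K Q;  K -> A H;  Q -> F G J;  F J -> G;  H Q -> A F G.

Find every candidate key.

{A}, {K}, {H, Q}

{A}⁺: A→GJQ adds G, J, Q; Q→FGJ adds F; AF→JKQ adds K; K→AH adds H → {A, F, G, H, J, K, Q}.
{K}⁺: K→GJQ adds G, J, Q; K→AH adds A, H; Q→FGJ adds F → {A, F, G, H, J, K, Q}.
{H, Q}⁺: Q→FGJ adds F, G, J; HQ→AFG adds A; AF→JKQ adds K → {A, F, G, H, J, K, Q}. Minimal: {Q}⁺ = {F, G, J, Q}; {H}⁺ = {H} — none reach the full schema.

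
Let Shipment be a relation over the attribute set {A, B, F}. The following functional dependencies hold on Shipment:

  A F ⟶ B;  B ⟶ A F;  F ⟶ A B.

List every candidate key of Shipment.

B, F

{B}⁺: B→AF adds A, F → {A, B, F}.
{F}⁺: F→AB adds A, B → {A, B, F}.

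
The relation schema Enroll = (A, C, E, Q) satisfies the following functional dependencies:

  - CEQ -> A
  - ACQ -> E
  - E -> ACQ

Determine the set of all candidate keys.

{E}⁺: E→ACQ adds A, C, Q → {A, C, E, Q}.
{A, C, Q}⁺: ACQ→E adds E → {A, C, E, Q}. Minimal: {C, Q}⁺ = {C, Q}; {A, Q}⁺ = {A, Q}; {A, C}⁺ = {A, C} — none reach the full schema.
Any other superkey contains one of these as a subset, so there are no further candidate keys.

E; ACQ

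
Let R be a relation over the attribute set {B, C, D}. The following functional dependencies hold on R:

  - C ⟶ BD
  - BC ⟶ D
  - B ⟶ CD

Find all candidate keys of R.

{B}⁺: B→CD adds C, D → {B, C, D}.
{C}⁺: C→BD adds B, D → {B, C, D}.

B, C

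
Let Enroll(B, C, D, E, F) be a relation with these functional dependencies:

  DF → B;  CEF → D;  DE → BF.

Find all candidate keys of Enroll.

Attributes C, E never appear on any right-hand side, so every candidate key must contain {C, E}.
{C, E}⁺ = {C, E}, which is not all of the schema, so we must add further attributes.
{C, D, E}⁺: DE→BF adds B, F → {B, C, D, E, F}.
{C, E, F}⁺: CEF→D adds D; DE→BF adds B → {B, C, D, E, F}.
Any other superkey contains one of these as a subset, so there are no further candidate keys.

{C, D, E}, {C, E, F}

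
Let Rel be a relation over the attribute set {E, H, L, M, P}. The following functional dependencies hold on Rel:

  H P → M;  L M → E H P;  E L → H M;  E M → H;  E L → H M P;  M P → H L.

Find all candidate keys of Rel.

{E, L}; {H, P}; {L, M}; {M, P}

{E, L}⁺: EL→HM adds H, M; EL→HMP adds P → {E, H, L, M, P}. Minimal: {L}⁺ = {L}; {E}⁺ = {E} — none reach the full schema.
{H, P}⁺: HP→M adds M; MP→HL adds L; LM→EHP adds E → {E, H, L, M, P}. Minimal: {P}⁺ = {P}; {H}⁺ = {H} — none reach the full schema.
{L, M}⁺: LM→EHP adds E, H, P → {E, H, L, M, P}. Minimal: {M}⁺ = {M}; {L}⁺ = {L} — none reach the full schema.
{M, P}⁺: MP→HL adds H, L; LM→EHP adds E → {E, H, L, M, P}. Minimal: {P}⁺ = {P}; {M}⁺ = {M} — none reach the full schema.
Any other superkey contains one of these as a subset, so there are no further candidate keys.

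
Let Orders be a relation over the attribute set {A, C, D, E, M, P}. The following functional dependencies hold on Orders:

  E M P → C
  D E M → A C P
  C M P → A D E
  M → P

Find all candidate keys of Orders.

CM, EM

Attribute M never appears on the right-hand side of any dependency, so M must belong to every candidate key.
{M}⁺ = {M, P}, which is not all of the schema, so we must add further attributes.
{C, M}⁺: M→P adds P; CMP→ADE adds A, D, E → {A, C, D, E, M, P}. Minimal: {M}⁺ = {M, P}; {C}⁺ = {C} — none reach the full schema.
{E, M}⁺: M→P adds P; EMP→C adds C; CMP→ADE adds A, D → {A, C, D, E, M, P}. Minimal: {M}⁺ = {M, P}; {E}⁺ = {E} — none reach the full schema.
Any other superkey contains one of these as a subset, so there are no further candidate keys.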